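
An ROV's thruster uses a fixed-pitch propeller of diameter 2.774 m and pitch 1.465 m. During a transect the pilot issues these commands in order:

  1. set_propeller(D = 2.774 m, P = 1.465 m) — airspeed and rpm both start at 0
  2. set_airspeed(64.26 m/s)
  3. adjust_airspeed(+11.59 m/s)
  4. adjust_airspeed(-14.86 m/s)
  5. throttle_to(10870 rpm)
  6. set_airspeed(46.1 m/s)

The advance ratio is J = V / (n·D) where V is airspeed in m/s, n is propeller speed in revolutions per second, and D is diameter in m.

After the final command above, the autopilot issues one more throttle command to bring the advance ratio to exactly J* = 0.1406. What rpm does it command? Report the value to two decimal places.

rpm = 7091.86

set_propeller: D = 2.774 m, P = 1.465 m (p = P/D = 0.528118); state ← (V=0, rpm=0)
set_airspeed(64.26): V ← 64.26 m/s
adjust_airspeed(+11.59): V ← 64.26 +11.59 = 75.85 m/s
adjust_airspeed(-14.86): V ← 75.85 -14.86 = 60.99 m/s
throttle_to(10870): rpm ← 10870
set_airspeed(46.1): V ← 46.1 m/s
final state: V = 46.1 m/s, rpm = 10870 → n = rpm/60 = 181.166667 rev/s
target J* = 0.1406; solve J* = V/(n·D) for n: n = V/(J*·D) = 46.1/(0.1406 × 2.774) = 118.197733 rev/s
rpm = 60·n = 7091.863996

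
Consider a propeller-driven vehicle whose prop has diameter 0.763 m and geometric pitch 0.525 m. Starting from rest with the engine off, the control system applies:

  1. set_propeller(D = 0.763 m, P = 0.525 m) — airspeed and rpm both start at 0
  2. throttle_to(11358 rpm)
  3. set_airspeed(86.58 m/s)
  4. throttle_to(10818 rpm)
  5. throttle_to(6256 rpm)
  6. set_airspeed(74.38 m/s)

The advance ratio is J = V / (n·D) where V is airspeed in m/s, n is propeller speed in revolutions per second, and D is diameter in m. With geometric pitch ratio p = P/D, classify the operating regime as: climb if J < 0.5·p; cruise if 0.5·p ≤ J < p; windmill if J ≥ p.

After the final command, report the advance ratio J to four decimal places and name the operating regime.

J = 0.9349, regime = windmill

set_propeller: D = 0.763 m, P = 0.525 m (p = P/D = 0.688073); state ← (V=0, rpm=0)
throttle_to(11358): rpm ← 11358
set_airspeed(86.58): V ← 86.58 m/s
throttle_to(10818): rpm ← 10818
throttle_to(6256): rpm ← 6256
set_airspeed(74.38): V ← 74.38 m/s
final state: V = 74.38 m/s, rpm = 6256 → n = rpm/60 = 104.266667 rev/s
J = V / (n·D) = 74.38 / (104.266667 × 0.763) = 0.934945
regime bands: climb J<0.3440 | cruise [0.3440, 0.6881) | windmill J≥0.6881
J = 0.9349 → windmill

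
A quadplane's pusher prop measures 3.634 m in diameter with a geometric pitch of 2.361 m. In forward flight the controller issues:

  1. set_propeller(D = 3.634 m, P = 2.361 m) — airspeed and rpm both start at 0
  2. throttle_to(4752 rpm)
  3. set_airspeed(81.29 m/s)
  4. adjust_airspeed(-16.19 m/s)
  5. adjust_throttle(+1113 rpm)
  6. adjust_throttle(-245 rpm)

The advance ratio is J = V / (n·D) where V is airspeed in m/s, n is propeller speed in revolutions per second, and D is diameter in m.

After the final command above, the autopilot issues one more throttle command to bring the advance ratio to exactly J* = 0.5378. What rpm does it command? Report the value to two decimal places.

rpm = 1998.60

set_propeller: D = 3.634 m, P = 2.361 m (p = P/D = 0.649697); state ← (V=0, rpm=0)
throttle_to(4752): rpm ← 4752
set_airspeed(81.29): V ← 81.29 m/s
adjust_airspeed(-16.19): V ← 81.29 -16.19 = 65.1 m/s
adjust_throttle(+1113): rpm ← 4752 +1113 = 5865
adjust_throttle(-245): rpm ← 5865 -245 = 5620
final state: V = 65.1 m/s, rpm = 5620 → n = rpm/60 = 93.666667 rev/s
target J* = 0.5378; solve J* = V/(n·D) for n: n = V/(J*·D) = 65.1/(0.5378 × 3.634) = 33.310049 rev/s
rpm = 60·n = 1998.602922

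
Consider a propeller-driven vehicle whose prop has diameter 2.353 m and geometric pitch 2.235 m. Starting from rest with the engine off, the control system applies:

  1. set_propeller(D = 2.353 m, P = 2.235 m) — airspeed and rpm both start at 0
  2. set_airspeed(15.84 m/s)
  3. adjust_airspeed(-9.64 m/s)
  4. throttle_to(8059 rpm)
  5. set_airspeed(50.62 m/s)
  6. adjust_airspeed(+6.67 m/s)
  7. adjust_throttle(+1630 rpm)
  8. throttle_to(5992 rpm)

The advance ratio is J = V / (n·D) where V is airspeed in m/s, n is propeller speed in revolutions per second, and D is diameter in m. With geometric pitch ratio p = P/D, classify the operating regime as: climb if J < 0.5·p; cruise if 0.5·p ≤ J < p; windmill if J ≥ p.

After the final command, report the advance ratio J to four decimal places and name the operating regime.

set_propeller: D = 2.353 m, P = 2.235 m (p = P/D = 0.949851); state ← (V=0, rpm=0)
set_airspeed(15.84): V ← 15.84 m/s
adjust_airspeed(-9.64): V ← 15.84 -9.64 = 6.2 m/s
throttle_to(8059): rpm ← 8059
set_airspeed(50.62): V ← 50.62 m/s
adjust_airspeed(+6.67): V ← 50.62 +6.67 = 57.29 m/s
adjust_throttle(+1630): rpm ← 8059 +1630 = 9689
throttle_to(5992): rpm ← 5992
final state: V = 57.29 m/s, rpm = 5992 → n = rpm/60 = 99.866667 rev/s
J = V / (n·D) = 57.29 / (99.866667 × 2.353) = 0.243801
regime bands: climb J<0.4749 | cruise [0.4749, 0.9499) | windmill J≥0.9499
J = 0.2438 → climb

J = 0.2438, regime = climb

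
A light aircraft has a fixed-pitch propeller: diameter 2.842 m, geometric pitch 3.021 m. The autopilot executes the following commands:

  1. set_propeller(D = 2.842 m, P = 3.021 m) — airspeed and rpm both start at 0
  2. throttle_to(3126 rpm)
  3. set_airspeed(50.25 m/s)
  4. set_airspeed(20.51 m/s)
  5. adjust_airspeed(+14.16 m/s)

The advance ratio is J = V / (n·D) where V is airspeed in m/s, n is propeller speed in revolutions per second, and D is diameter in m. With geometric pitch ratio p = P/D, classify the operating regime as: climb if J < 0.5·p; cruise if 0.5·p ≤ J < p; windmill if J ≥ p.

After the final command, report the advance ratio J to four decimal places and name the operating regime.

set_propeller: D = 2.842 m, P = 3.021 m (p = P/D = 1.062984); state ← (V=0, rpm=0)
throttle_to(3126): rpm ← 3126
set_airspeed(50.25): V ← 50.25 m/s
set_airspeed(20.51): V ← 20.51 m/s
adjust_airspeed(+14.16): V ← 20.51 +14.16 = 34.67 m/s
final state: V = 34.67 m/s, rpm = 3126 → n = rpm/60 = 52.100000 rev/s
J = V / (n·D) = 34.67 / (52.100000 × 2.842) = 0.234149
regime bands: climb J<0.5315 | cruise [0.5315, 1.0630) | windmill J≥1.0630
J = 0.2341 → climb

J = 0.2341, regime = climb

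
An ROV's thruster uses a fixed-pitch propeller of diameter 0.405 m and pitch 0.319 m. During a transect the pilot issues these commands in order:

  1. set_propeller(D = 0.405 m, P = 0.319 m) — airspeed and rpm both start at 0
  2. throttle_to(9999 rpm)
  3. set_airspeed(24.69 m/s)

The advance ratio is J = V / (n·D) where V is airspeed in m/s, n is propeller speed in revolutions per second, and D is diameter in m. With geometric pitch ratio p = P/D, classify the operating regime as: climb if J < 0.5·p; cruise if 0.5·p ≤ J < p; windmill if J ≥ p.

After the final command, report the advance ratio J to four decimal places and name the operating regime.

J = 0.3658, regime = climb

set_propeller: D = 0.405 m, P = 0.319 m (p = P/D = 0.787654); state ← (V=0, rpm=0)
throttle_to(9999): rpm ← 9999
set_airspeed(24.69): V ← 24.69 m/s
final state: V = 24.69 m/s, rpm = 9999 → n = rpm/60 = 166.650000 rev/s
J = V / (n·D) = 24.69 / (166.650000 × 0.405) = 0.365814
regime bands: climb J<0.3938 | cruise [0.3938, 0.7877) | windmill J≥0.7877
J = 0.3658 → climb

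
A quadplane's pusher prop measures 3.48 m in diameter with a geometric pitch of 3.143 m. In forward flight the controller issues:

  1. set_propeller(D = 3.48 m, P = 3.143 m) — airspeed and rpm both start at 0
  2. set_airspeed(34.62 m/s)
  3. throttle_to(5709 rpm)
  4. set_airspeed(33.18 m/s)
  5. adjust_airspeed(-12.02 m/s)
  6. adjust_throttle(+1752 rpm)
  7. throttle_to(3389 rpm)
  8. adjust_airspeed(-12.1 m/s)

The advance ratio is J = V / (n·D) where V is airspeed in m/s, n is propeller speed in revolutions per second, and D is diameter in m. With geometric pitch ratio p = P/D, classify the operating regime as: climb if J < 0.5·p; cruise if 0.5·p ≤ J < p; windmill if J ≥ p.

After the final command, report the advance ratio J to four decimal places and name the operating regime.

J = 0.0461, regime = climb

set_propeller: D = 3.48 m, P = 3.143 m (p = P/D = 0.903161); state ← (V=0, rpm=0)
set_airspeed(34.62): V ← 34.62 m/s
throttle_to(5709): rpm ← 5709
set_airspeed(33.18): V ← 33.18 m/s
adjust_airspeed(-12.02): V ← 33.18 -12.02 = 21.16 m/s
adjust_throttle(+1752): rpm ← 5709 +1752 = 7461
throttle_to(3389): rpm ← 3389
adjust_airspeed(-12.1): V ← 21.16 -12.1 = 9.06 m/s
final state: V = 9.06 m/s, rpm = 3389 → n = rpm/60 = 56.483333 rev/s
J = V / (n·D) = 9.06 / (56.483333 × 3.48) = 0.046092
regime bands: climb J<0.4516 | cruise [0.4516, 0.9032) | windmill J≥0.9032
J = 0.0461 → climb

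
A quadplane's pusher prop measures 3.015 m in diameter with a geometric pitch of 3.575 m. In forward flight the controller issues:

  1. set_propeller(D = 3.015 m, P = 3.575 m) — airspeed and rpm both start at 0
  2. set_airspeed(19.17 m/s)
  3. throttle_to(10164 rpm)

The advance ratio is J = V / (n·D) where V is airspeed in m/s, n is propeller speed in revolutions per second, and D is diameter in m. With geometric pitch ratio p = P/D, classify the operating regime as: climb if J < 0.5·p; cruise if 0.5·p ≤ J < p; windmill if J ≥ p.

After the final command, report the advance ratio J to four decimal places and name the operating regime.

J = 0.0375, regime = climb

set_propeller: D = 3.015 m, P = 3.575 m (p = P/D = 1.185738); state ← (V=0, rpm=0)
set_airspeed(19.17): V ← 19.17 m/s
throttle_to(10164): rpm ← 10164
final state: V = 19.17 m/s, rpm = 10164 → n = rpm/60 = 169.400000 rev/s
J = V / (n·D) = 19.17 / (169.400000 × 3.015) = 0.037534
regime bands: climb J<0.5929 | cruise [0.5929, 1.1857) | windmill J≥1.1857
J = 0.0375 → climb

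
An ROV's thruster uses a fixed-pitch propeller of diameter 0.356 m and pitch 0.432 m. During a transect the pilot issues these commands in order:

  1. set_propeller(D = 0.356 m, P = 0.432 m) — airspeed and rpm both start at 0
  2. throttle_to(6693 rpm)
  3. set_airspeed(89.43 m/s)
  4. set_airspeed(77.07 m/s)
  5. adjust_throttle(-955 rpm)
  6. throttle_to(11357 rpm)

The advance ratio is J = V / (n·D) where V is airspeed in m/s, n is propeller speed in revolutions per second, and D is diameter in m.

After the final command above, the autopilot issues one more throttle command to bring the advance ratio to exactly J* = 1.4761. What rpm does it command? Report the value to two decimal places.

rpm = 8799.76

set_propeller: D = 0.356 m, P = 0.432 m (p = P/D = 1.213483); state ← (V=0, rpm=0)
throttle_to(6693): rpm ← 6693
set_airspeed(89.43): V ← 89.43 m/s
set_airspeed(77.07): V ← 77.07 m/s
adjust_throttle(-955): rpm ← 6693 -955 = 5738
throttle_to(11357): rpm ← 11357
final state: V = 77.07 m/s, rpm = 11357 → n = rpm/60 = 189.283333 rev/s
target J* = 1.4761; solve J* = V/(n·D) for n: n = V/(J*·D) = 77.07/(1.4761 × 0.356) = 146.662668 rev/s
rpm = 60·n = 8799.760072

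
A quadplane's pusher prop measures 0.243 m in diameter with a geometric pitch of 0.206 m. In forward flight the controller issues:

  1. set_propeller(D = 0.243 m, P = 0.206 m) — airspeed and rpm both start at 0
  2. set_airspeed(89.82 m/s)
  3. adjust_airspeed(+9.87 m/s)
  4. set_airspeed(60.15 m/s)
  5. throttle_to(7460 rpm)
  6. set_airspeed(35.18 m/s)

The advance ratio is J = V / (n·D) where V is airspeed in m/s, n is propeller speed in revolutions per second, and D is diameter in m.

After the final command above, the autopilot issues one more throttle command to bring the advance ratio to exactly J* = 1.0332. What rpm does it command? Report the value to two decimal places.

set_propeller: D = 0.243 m, P = 0.206 m (p = P/D = 0.847737); state ← (V=0, rpm=0)
set_airspeed(89.82): V ← 89.82 m/s
adjust_airspeed(+9.87): V ← 89.82 +9.87 = 99.69 m/s
set_airspeed(60.15): V ← 60.15 m/s
throttle_to(7460): rpm ← 7460
set_airspeed(35.18): V ← 35.18 m/s
final state: V = 35.18 m/s, rpm = 7460 → n = rpm/60 = 124.333333 rev/s
target J* = 1.0332; solve J* = V/(n·D) for n: n = V/(J*·D) = 35.18/(1.0332 × 0.243) = 140.121625 rev/s
rpm = 60·n = 8407.297477

rpm = 8407.30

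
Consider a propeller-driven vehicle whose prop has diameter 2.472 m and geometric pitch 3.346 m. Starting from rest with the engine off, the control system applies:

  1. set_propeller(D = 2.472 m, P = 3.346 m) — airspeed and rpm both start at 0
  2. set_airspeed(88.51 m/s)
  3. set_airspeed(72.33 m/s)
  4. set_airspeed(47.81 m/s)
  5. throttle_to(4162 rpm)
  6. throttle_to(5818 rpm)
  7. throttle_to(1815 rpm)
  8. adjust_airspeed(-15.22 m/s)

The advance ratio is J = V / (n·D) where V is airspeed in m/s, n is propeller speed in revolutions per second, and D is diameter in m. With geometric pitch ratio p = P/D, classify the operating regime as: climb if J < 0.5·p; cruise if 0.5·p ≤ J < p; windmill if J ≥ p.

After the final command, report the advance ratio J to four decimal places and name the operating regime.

J = 0.4358, regime = climb

set_propeller: D = 2.472 m, P = 3.346 m (p = P/D = 1.353560); state ← (V=0, rpm=0)
set_airspeed(88.51): V ← 88.51 m/s
set_airspeed(72.33): V ← 72.33 m/s
set_airspeed(47.81): V ← 47.81 m/s
throttle_to(4162): rpm ← 4162
throttle_to(5818): rpm ← 5818
throttle_to(1815): rpm ← 1815
adjust_airspeed(-15.22): V ← 47.81 -15.22 = 32.59 m/s
final state: V = 32.59 m/s, rpm = 1815 → n = rpm/60 = 30.250000 rev/s
J = V / (n·D) = 32.59 / (30.250000 × 2.472) = 0.435823
regime bands: climb J<0.6768 | cruise [0.6768, 1.3536) | windmill J≥1.3536
J = 0.4358 → climb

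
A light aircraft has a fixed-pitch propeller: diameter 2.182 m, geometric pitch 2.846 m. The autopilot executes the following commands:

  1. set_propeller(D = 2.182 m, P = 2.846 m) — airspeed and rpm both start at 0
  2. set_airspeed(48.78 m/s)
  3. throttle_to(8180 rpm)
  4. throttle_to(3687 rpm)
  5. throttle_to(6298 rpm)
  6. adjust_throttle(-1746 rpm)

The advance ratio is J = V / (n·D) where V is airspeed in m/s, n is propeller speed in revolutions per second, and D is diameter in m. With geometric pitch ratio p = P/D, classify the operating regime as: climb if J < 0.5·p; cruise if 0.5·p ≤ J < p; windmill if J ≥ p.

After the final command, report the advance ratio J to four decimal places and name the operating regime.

set_propeller: D = 2.182 m, P = 2.846 m (p = P/D = 1.304308); state ← (V=0, rpm=0)
set_airspeed(48.78): V ← 48.78 m/s
throttle_to(8180): rpm ← 8180
throttle_to(3687): rpm ← 3687
throttle_to(6298): rpm ← 6298
adjust_throttle(-1746): rpm ← 6298 -1746 = 4552
final state: V = 48.78 m/s, rpm = 4552 → n = rpm/60 = 75.866667 rev/s
J = V / (n·D) = 48.78 / (75.866667 × 2.182) = 0.294670
regime bands: climb J<0.6522 | cruise [0.6522, 1.3043) | windmill J≥1.3043
J = 0.2947 → climb

J = 0.2947, regime = climb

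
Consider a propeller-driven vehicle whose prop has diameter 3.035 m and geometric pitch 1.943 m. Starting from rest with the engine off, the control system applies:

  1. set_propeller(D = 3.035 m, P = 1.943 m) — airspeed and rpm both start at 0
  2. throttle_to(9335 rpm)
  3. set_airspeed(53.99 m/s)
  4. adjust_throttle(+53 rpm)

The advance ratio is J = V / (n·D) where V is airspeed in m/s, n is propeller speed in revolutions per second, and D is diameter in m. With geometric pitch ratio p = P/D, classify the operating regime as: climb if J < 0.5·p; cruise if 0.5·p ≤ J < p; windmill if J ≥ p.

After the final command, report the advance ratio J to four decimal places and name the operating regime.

J = 0.1137, regime = climb

set_propeller: D = 3.035 m, P = 1.943 m (p = P/D = 0.640198); state ← (V=0, rpm=0)
throttle_to(9335): rpm ← 9335
set_airspeed(53.99): V ← 53.99 m/s
adjust_throttle(+53): rpm ← 9335 +53 = 9388
final state: V = 53.99 m/s, rpm = 9388 → n = rpm/60 = 156.466667 rev/s
J = V / (n·D) = 53.99 / (156.466667 × 3.035) = 0.113693
regime bands: climb J<0.3201 | cruise [0.3201, 0.6402) | windmill J≥0.6402
J = 0.1137 → climb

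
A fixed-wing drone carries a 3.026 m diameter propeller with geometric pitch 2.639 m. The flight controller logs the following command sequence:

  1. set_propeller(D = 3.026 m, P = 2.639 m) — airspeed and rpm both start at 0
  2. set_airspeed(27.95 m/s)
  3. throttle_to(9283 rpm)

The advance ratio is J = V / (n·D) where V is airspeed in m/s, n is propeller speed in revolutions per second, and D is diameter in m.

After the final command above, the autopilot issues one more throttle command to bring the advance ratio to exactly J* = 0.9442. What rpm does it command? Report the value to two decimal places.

rpm = 586.95

set_propeller: D = 3.026 m, P = 2.639 m (p = P/D = 0.872108); state ← (V=0, rpm=0)
set_airspeed(27.95): V ← 27.95 m/s
throttle_to(9283): rpm ← 9283
final state: V = 27.95 m/s, rpm = 9283 → n = rpm/60 = 154.716667 rev/s
target J* = 0.9442; solve J* = V/(n·D) for n: n = V/(J*·D) = 27.95/(0.9442 × 3.026) = 9.782478 rev/s
rpm = 60·n = 586.948697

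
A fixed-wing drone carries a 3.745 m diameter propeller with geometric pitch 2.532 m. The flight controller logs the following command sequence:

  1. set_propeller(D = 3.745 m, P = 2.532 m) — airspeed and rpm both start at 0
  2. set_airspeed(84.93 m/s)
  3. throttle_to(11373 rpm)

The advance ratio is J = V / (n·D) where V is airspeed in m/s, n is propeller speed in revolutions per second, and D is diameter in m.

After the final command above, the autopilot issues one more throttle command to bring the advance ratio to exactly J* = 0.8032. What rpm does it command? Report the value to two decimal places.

set_propeller: D = 3.745 m, P = 2.532 m (p = P/D = 0.676101); state ← (V=0, rpm=0)
set_airspeed(84.93): V ← 84.93 m/s
throttle_to(11373): rpm ← 11373
final state: V = 84.93 m/s, rpm = 11373 → n = rpm/60 = 189.550000 rev/s
target J* = 0.8032; solve J* = V/(n·D) for n: n = V/(J*·D) = 84.93/(0.8032 × 3.745) = 28.234858 rev/s
rpm = 60·n = 1694.091458

rpm = 1694.09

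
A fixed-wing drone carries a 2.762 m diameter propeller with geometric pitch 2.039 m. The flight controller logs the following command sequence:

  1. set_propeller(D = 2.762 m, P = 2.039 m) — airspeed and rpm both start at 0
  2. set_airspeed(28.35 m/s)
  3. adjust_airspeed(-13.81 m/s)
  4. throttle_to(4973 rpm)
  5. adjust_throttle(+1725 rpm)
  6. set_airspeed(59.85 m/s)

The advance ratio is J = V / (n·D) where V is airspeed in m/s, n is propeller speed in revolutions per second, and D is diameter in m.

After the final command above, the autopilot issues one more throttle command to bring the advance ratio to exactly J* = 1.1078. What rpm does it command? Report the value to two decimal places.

set_propeller: D = 2.762 m, P = 2.039 m (p = P/D = 0.738233); state ← (V=0, rpm=0)
set_airspeed(28.35): V ← 28.35 m/s
adjust_airspeed(-13.81): V ← 28.35 -13.81 = 14.54 m/s
throttle_to(4973): rpm ← 4973
adjust_throttle(+1725): rpm ← 4973 +1725 = 6698
set_airspeed(59.85): V ← 59.85 m/s
final state: V = 59.85 m/s, rpm = 6698 → n = rpm/60 = 111.633333 rev/s
target J* = 1.1078; solve J* = V/(n·D) for n: n = V/(J*·D) = 59.85/(1.1078 × 2.762) = 19.560463 rev/s
rpm = 60·n = 1173.627751

rpm = 1173.63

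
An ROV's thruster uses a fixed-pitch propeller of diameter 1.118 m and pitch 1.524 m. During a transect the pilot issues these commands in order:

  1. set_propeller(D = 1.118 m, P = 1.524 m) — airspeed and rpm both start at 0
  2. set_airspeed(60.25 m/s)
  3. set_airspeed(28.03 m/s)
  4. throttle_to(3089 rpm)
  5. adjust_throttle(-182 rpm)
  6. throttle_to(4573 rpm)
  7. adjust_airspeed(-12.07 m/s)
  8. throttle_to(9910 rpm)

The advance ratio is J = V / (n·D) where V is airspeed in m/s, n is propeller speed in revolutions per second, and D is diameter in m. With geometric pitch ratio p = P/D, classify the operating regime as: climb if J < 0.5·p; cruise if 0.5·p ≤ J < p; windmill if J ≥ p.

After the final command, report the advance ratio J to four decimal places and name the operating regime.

set_propeller: D = 1.118 m, P = 1.524 m (p = P/D = 1.363148); state ← (V=0, rpm=0)
set_airspeed(60.25): V ← 60.25 m/s
set_airspeed(28.03): V ← 28.03 m/s
throttle_to(3089): rpm ← 3089
adjust_throttle(-182): rpm ← 3089 -182 = 2907
throttle_to(4573): rpm ← 4573
adjust_airspeed(-12.07): V ← 28.03 -12.07 = 15.96 m/s
throttle_to(9910): rpm ← 9910
final state: V = 15.96 m/s, rpm = 9910 → n = rpm/60 = 165.166667 rev/s
J = V / (n·D) = 15.96 / (165.166667 × 1.118) = 0.086431
regime bands: climb J<0.6816 | cruise [0.6816, 1.3631) | windmill J≥1.3631
J = 0.0864 → climb

J = 0.0864, regime = climb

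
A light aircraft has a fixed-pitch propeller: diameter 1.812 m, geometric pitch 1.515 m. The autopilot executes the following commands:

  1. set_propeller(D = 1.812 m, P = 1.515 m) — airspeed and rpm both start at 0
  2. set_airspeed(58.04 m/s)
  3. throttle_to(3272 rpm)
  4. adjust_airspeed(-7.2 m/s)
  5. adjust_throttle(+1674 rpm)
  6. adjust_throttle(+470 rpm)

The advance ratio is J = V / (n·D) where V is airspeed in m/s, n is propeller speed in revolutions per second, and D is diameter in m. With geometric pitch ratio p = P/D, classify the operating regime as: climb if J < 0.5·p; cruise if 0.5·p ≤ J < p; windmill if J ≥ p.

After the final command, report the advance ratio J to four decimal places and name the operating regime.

set_propeller: D = 1.812 m, P = 1.515 m (p = P/D = 0.836093); state ← (V=0, rpm=0)
set_airspeed(58.04): V ← 58.04 m/s
throttle_to(3272): rpm ← 3272
adjust_airspeed(-7.2): V ← 58.04 -7.2 = 50.84 m/s
adjust_throttle(+1674): rpm ← 3272 +1674 = 4946
adjust_throttle(+470): rpm ← 4946 +470 = 5416
final state: V = 50.84 m/s, rpm = 5416 → n = rpm/60 = 90.266667 rev/s
J = V / (n·D) = 50.84 / (90.266667 × 1.812) = 0.310828
regime bands: climb J<0.4180 | cruise [0.4180, 0.8361) | windmill J≥0.8361
J = 0.3108 → climb

J = 0.3108, regime = climb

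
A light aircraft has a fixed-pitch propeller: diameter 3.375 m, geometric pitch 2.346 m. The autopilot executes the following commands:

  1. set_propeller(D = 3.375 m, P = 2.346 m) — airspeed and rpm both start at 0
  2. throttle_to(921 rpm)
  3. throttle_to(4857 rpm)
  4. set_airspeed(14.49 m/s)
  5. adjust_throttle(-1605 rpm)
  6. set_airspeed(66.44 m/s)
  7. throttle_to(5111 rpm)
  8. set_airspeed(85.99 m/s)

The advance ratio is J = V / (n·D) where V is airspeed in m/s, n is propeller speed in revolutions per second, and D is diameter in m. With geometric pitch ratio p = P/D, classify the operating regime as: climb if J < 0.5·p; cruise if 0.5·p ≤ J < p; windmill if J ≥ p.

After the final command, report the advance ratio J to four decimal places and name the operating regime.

set_propeller: D = 3.375 m, P = 2.346 m (p = P/D = 0.695111); state ← (V=0, rpm=0)
throttle_to(921): rpm ← 921
throttle_to(4857): rpm ← 4857
set_airspeed(14.49): V ← 14.49 m/s
adjust_throttle(-1605): rpm ← 4857 -1605 = 3252
set_airspeed(66.44): V ← 66.44 m/s
throttle_to(5111): rpm ← 5111
set_airspeed(85.99): V ← 85.99 m/s
final state: V = 85.99 m/s, rpm = 5111 → n = rpm/60 = 85.183333 rev/s
J = V / (n·D) = 85.99 / (85.183333 × 3.375) = 0.299102
regime bands: climb J<0.3476 | cruise [0.3476, 0.6951) | windmill J≥0.6951
J = 0.2991 → climb

J = 0.2991, regime = climb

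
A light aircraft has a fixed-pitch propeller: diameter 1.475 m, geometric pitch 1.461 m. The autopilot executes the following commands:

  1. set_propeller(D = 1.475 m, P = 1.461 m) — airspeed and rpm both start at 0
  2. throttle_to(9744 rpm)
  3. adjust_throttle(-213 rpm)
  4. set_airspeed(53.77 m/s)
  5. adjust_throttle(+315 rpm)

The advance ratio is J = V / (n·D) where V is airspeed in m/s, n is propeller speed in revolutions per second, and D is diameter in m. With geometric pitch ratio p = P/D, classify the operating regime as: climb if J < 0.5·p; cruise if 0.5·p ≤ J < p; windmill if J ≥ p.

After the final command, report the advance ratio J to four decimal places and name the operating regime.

J = 0.2221, regime = climb

set_propeller: D = 1.475 m, P = 1.461 m (p = P/D = 0.990508); state ← (V=0, rpm=0)
throttle_to(9744): rpm ← 9744
adjust_throttle(-213): rpm ← 9744 -213 = 9531
set_airspeed(53.77): V ← 53.77 m/s
adjust_throttle(+315): rpm ← 9531 +315 = 9846
final state: V = 53.77 m/s, rpm = 9846 → n = rpm/60 = 164.100000 rev/s
J = V / (n·D) = 53.77 / (164.100000 × 1.475) = 0.222146
regime bands: climb J<0.4953 | cruise [0.4953, 0.9905) | windmill J≥0.9905
J = 0.2221 → climb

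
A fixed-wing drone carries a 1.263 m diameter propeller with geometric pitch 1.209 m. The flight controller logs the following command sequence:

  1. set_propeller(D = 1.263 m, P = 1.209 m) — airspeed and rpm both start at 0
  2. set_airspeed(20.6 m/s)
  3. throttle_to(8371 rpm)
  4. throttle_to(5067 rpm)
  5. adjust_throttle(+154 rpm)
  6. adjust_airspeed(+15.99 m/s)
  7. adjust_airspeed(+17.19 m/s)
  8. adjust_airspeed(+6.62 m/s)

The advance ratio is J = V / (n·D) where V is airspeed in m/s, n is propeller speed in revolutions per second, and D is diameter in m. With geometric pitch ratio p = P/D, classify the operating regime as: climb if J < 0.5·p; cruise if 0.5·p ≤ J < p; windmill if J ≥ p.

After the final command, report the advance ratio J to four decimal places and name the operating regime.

set_propeller: D = 1.263 m, P = 1.209 m (p = P/D = 0.957245); state ← (V=0, rpm=0)
set_airspeed(20.6): V ← 20.6 m/s
throttle_to(8371): rpm ← 8371
throttle_to(5067): rpm ← 5067
adjust_throttle(+154): rpm ← 5067 +154 = 5221
adjust_airspeed(+15.99): V ← 20.6 +15.99 = 36.59 m/s
adjust_airspeed(+17.19): V ← 36.59 +17.19 = 53.78 m/s
adjust_airspeed(+6.62): V ← 53.78 +6.62 = 60.4 m/s
final state: V = 60.4 m/s, rpm = 5221 → n = rpm/60 = 87.016667 rev/s
J = V / (n·D) = 60.4 / (87.016667 × 1.263) = 0.549580
regime bands: climb J<0.4786 | cruise [0.4786, 0.9572) | windmill J≥0.9572
J = 0.5496 → cruise

J = 0.5496, regime = cruise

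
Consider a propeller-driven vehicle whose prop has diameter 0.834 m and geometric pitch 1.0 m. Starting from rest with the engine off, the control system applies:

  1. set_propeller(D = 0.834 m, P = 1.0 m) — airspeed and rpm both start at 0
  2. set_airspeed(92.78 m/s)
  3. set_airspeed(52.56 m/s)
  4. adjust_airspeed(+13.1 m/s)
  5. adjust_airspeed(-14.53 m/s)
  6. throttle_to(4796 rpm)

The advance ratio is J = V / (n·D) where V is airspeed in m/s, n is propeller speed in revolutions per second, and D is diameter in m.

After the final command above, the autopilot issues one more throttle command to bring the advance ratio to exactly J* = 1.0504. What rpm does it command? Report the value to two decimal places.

set_propeller: D = 0.834 m, P = 1.0 m (p = P/D = 1.199041); state ← (V=0, rpm=0)
set_airspeed(92.78): V ← 92.78 m/s
set_airspeed(52.56): V ← 52.56 m/s
adjust_airspeed(+13.1): V ← 52.56 +13.1 = 65.66 m/s
adjust_airspeed(-14.53): V ← 65.66 -14.53 = 51.13 m/s
throttle_to(4796): rpm ← 4796
final state: V = 51.13 m/s, rpm = 4796 → n = rpm/60 = 79.933333 rev/s
target J* = 1.0504; solve J* = V/(n·D) for n: n = V/(J*·D) = 51.13/(1.0504 × 0.834) = 58.365341 rev/s
rpm = 60·n = 3501.920474

rpm = 3501.92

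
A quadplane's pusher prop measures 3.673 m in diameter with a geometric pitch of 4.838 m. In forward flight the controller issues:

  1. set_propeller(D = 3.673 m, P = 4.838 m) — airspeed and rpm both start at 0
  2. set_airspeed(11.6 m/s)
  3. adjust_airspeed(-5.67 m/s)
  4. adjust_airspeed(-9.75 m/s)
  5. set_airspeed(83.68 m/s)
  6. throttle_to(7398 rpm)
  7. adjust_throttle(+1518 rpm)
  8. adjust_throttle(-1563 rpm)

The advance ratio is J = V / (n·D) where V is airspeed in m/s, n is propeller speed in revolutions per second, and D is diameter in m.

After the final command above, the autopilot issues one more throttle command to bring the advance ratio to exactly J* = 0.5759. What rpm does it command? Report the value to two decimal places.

set_propeller: D = 3.673 m, P = 4.838 m (p = P/D = 1.317179); state ← (V=0, rpm=0)
set_airspeed(11.6): V ← 11.6 m/s
adjust_airspeed(-5.67): V ← 11.6 -5.67 = 5.93 m/s
adjust_airspeed(-9.75): V ← 5.93 -9.75 = -3.82 m/s
set_airspeed(83.68): V ← 83.68 m/s
throttle_to(7398): rpm ← 7398
adjust_throttle(+1518): rpm ← 7398 +1518 = 8916
adjust_throttle(-1563): rpm ← 8916 -1563 = 7353
final state: V = 83.68 m/s, rpm = 7353 → n = rpm/60 = 122.550000 rev/s
target J* = 0.5759; solve J* = V/(n·D) for n: n = V/(J*·D) = 83.68/(0.5759 × 3.673) = 39.559762 rev/s
rpm = 60·n = 2373.585690

rpm = 2373.59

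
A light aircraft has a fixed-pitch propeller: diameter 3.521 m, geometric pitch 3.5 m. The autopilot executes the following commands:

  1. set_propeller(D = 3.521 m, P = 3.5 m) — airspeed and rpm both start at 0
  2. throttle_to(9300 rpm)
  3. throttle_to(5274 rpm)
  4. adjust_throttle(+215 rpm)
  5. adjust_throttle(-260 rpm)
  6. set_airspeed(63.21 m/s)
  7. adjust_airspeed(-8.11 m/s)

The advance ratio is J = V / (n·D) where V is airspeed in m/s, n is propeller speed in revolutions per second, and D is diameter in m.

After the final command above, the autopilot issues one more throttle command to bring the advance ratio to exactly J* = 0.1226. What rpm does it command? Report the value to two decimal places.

set_propeller: D = 3.521 m, P = 3.5 m (p = P/D = 0.994036); state ← (V=0, rpm=0)
throttle_to(9300): rpm ← 9300
throttle_to(5274): rpm ← 5274
adjust_throttle(+215): rpm ← 5274 +215 = 5489
adjust_throttle(-260): rpm ← 5489 -260 = 5229
set_airspeed(63.21): V ← 63.21 m/s
adjust_airspeed(-8.11): V ← 63.21 -8.11 = 55.1 m/s
final state: V = 55.1 m/s, rpm = 5229 → n = rpm/60 = 87.150000 rev/s
target J* = 0.1226; solve J* = V/(n·D) for n: n = V/(J*·D) = 55.1/(0.1226 × 3.521) = 127.642442 rev/s
rpm = 60·n = 7658.546507

rpm = 7658.55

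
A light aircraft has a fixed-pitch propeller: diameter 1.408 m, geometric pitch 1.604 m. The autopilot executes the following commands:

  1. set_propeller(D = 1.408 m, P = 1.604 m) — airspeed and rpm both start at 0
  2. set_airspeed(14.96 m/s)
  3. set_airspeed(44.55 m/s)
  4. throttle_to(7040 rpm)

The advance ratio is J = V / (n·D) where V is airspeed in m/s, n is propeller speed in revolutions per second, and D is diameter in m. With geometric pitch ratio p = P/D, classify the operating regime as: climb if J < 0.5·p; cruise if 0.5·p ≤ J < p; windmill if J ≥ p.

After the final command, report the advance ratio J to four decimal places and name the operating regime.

J = 0.2697, regime = climb

set_propeller: D = 1.408 m, P = 1.604 m (p = P/D = 1.139205); state ← (V=0, rpm=0)
set_airspeed(14.96): V ← 14.96 m/s
set_airspeed(44.55): V ← 44.55 m/s
throttle_to(7040): rpm ← 7040
final state: V = 44.55 m/s, rpm = 7040 → n = rpm/60 = 117.333333 rev/s
J = V / (n·D) = 44.55 / (117.333333 × 1.408) = 0.269664
regime bands: climb J<0.5696 | cruise [0.5696, 1.1392) | windmill J≥1.1392
J = 0.2697 → climb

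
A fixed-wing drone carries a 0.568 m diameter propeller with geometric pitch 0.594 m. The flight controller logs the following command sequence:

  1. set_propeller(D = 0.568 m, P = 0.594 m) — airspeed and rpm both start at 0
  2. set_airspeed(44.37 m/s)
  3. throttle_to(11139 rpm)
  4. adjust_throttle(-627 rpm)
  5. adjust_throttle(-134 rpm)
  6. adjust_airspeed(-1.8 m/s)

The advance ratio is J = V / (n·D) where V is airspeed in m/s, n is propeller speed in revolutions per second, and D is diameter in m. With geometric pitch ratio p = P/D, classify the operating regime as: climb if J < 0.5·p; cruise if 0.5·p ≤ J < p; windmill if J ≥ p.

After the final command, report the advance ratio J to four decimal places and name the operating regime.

J = 0.4333, regime = climb

set_propeller: D = 0.568 m, P = 0.594 m (p = P/D = 1.045775); state ← (V=0, rpm=0)
set_airspeed(44.37): V ← 44.37 m/s
throttle_to(11139): rpm ← 11139
adjust_throttle(-627): rpm ← 11139 -627 = 10512
adjust_throttle(-134): rpm ← 10512 -134 = 10378
adjust_airspeed(-1.8): V ← 44.37 -1.8 = 42.57 m/s
final state: V = 42.57 m/s, rpm = 10378 → n = rpm/60 = 172.966667 rev/s
J = V / (n·D) = 42.57 / (172.966667 × 0.568) = 0.433304
regime bands: climb J<0.5229 | cruise [0.5229, 1.0458) | windmill J≥1.0458
J = 0.4333 → climb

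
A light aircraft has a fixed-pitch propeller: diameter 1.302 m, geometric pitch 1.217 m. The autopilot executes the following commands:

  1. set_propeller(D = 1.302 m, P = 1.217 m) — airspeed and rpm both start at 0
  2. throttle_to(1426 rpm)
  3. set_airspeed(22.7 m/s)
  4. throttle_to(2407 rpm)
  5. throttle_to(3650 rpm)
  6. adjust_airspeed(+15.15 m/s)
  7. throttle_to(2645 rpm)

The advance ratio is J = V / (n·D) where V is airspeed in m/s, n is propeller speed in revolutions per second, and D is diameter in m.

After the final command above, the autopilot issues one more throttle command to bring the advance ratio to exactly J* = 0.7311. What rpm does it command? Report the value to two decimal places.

set_propeller: D = 1.302 m, P = 1.217 m (p = P/D = 0.934716); state ← (V=0, rpm=0)
throttle_to(1426): rpm ← 1426
set_airspeed(22.7): V ← 22.7 m/s
throttle_to(2407): rpm ← 2407
throttle_to(3650): rpm ← 3650
adjust_airspeed(+15.15): V ← 22.7 +15.15 = 37.85 m/s
throttle_to(2645): rpm ← 2645
final state: V = 37.85 m/s, rpm = 2645 → n = rpm/60 = 44.083333 rev/s
target J* = 0.7311; solve J* = V/(n·D) for n: n = V/(J*·D) = 37.85/(0.7311 × 1.302) = 39.762906 rev/s
rpm = 60·n = 2385.774356

rpm = 2385.77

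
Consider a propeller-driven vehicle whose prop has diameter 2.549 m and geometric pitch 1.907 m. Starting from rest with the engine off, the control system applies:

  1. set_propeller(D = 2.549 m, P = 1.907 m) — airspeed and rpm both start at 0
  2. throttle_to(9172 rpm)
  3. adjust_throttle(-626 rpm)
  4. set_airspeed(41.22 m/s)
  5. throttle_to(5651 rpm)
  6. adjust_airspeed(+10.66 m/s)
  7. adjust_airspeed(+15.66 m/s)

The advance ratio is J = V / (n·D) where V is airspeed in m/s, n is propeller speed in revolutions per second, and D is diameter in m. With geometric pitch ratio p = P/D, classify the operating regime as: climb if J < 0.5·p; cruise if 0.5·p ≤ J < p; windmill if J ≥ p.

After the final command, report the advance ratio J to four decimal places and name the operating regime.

J = 0.2813, regime = climb

set_propeller: D = 2.549 m, P = 1.907 m (p = P/D = 0.748137); state ← (V=0, rpm=0)
throttle_to(9172): rpm ← 9172
adjust_throttle(-626): rpm ← 9172 -626 = 8546
set_airspeed(41.22): V ← 41.22 m/s
throttle_to(5651): rpm ← 5651
adjust_airspeed(+10.66): V ← 41.22 +10.66 = 51.88 m/s
adjust_airspeed(+15.66): V ← 51.88 +15.66 = 67.54 m/s
final state: V = 67.54 m/s, rpm = 5651 → n = rpm/60 = 94.183333 rev/s
J = V / (n·D) = 67.54 / (94.183333 × 2.549) = 0.281331
regime bands: climb J<0.3741 | cruise [0.3741, 0.7481) | windmill J≥0.7481
J = 0.2813 → climb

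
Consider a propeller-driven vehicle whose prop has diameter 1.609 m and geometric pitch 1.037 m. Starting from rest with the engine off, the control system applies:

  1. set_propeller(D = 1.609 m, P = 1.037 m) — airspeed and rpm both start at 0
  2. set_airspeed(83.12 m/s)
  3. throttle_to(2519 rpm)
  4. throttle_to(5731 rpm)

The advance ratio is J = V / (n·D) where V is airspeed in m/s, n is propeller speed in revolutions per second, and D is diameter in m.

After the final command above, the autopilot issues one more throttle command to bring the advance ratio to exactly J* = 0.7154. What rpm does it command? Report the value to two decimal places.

set_propeller: D = 1.609 m, P = 1.037 m (p = P/D = 0.644500); state ← (V=0, rpm=0)
set_airspeed(83.12): V ← 83.12 m/s
throttle_to(2519): rpm ← 2519
throttle_to(5731): rpm ← 5731
final state: V = 83.12 m/s, rpm = 5731 → n = rpm/60 = 95.516667 rev/s
target J* = 0.7154; solve J* = V/(n·D) for n: n = V/(J*·D) = 83.12/(0.7154 × 1.609) = 72.210534 rev/s
rpm = 60·n = 4332.632020

rpm = 4332.63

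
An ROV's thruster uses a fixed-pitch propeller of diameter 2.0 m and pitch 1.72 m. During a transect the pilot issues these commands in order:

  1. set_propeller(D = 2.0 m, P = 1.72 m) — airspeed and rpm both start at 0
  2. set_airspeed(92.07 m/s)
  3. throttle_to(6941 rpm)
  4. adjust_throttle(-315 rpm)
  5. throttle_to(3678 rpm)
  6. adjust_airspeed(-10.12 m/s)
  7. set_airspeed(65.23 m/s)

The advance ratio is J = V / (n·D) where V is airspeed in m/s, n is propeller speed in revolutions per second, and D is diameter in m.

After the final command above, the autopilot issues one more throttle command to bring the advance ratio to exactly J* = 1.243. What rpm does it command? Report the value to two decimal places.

rpm = 1574.34

set_propeller: D = 2.0 m, P = 1.72 m (p = P/D = 0.860000); state ← (V=0, rpm=0)
set_airspeed(92.07): V ← 92.07 m/s
throttle_to(6941): rpm ← 6941
adjust_throttle(-315): rpm ← 6941 -315 = 6626
throttle_to(3678): rpm ← 3678
adjust_airspeed(-10.12): V ← 92.07 -10.12 = 81.95 m/s
set_airspeed(65.23): V ← 65.23 m/s
final state: V = 65.23 m/s, rpm = 3678 → n = rpm/60 = 61.300000 rev/s
target J* = 1.243; solve J* = V/(n·D) for n: n = V/(J*·D) = 65.23/(1.243 × 2.0) = 26.238938 rev/s
rpm = 60·n = 1574.336283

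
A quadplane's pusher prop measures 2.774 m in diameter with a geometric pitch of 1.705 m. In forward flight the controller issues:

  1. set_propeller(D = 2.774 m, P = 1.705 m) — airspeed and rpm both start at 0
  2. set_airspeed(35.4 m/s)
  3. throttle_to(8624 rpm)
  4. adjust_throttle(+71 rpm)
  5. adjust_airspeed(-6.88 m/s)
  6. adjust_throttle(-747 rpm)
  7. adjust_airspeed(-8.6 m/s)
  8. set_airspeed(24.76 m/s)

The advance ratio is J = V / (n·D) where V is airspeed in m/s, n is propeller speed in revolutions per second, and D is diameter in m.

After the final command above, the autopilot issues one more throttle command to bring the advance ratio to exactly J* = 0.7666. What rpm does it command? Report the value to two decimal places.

rpm = 698.60

set_propeller: D = 2.774 m, P = 1.705 m (p = P/D = 0.614636); state ← (V=0, rpm=0)
set_airspeed(35.4): V ← 35.4 m/s
throttle_to(8624): rpm ← 8624
adjust_throttle(+71): rpm ← 8624 +71 = 8695
adjust_airspeed(-6.88): V ← 35.4 -6.88 = 28.52 m/s
adjust_throttle(-747): rpm ← 8695 -747 = 7948
adjust_airspeed(-8.6): V ← 28.52 -8.6 = 19.92 m/s
set_airspeed(24.76): V ← 24.76 m/s
final state: V = 24.76 m/s, rpm = 7948 → n = rpm/60 = 132.466667 rev/s
target J* = 0.7666; solve J* = V/(n·D) for n: n = V/(J*·D) = 24.76/(0.7666 × 2.774) = 11.643281 rev/s
rpm = 60·n = 698.596844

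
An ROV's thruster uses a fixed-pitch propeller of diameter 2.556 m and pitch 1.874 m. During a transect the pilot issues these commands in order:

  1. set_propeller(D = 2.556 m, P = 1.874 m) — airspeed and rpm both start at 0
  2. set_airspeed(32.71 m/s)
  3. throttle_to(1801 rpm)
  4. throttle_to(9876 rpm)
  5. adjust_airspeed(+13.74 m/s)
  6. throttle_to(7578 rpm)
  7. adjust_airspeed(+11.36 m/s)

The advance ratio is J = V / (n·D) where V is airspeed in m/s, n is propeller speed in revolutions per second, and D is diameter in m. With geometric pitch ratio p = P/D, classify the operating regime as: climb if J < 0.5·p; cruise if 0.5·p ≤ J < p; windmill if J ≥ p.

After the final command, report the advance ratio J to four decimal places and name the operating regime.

set_propeller: D = 2.556 m, P = 1.874 m (p = P/D = 0.733177); state ← (V=0, rpm=0)
set_airspeed(32.71): V ← 32.71 m/s
throttle_to(1801): rpm ← 1801
throttle_to(9876): rpm ← 9876
adjust_airspeed(+13.74): V ← 32.71 +13.74 = 46.45 m/s
throttle_to(7578): rpm ← 7578
adjust_airspeed(+11.36): V ← 46.45 +11.36 = 57.81 m/s
final state: V = 57.81 m/s, rpm = 7578 → n = rpm/60 = 126.300000 rev/s
J = V / (n·D) = 57.81 / (126.300000 × 2.556) = 0.179077
regime bands: climb J<0.3666 | cruise [0.3666, 0.7332) | windmill J≥0.7332
J = 0.1791 → climb

J = 0.1791, regime = climb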